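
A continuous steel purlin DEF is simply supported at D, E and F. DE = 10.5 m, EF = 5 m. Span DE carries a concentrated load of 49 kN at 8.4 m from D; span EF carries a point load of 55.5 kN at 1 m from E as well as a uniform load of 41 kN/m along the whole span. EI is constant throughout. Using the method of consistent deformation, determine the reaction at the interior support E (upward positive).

Take M_E as the redundant. Released structure: two simple spans DE and EF with a hinge at E.
Discontinuity in slope at E on the released structure — sum the simple-span end rotations:
  span DE: point load 49 at a = 8.4: Pab(L + a)/(6LEI) = 259.3/EI
  span EF: point load 55.5 at a = 1: Pab(L + b)/(6LEI) = 66.6/EI
  span EF: UDL 41: wL³/(24EI) = 213.5/EI
  relative rotation θ_0 = (259.3 + 280.1)/EI = 539.4/EI
A unit hogging moment at E produces rotation L₁/(3EI) + L₂/(3EI) = 5.167/EI.
Compatibility: M_E·(L₁+L₂)/(3EI) = θ_0, giving M_E = 104.4 kN·m (hogging).
Span DE, ΣM about D with M_E applied at E: R_E^{DE}·10.5 = 411.6 + 104.4, so R_E^{DE} = 49.14 kN and R_D = 49 − 49.14 = -0.1438 kN.
Span EF, ΣM about F: R_E^{EF}·5 = 734.5 + 104.4, so R_E^{EF} = 167.8 kN and R_F = 260.5 − 167.8 = 92.72 kN.
R_E = 49.14 + 167.8 = 216.9 kN.

R_E = 216.9 kN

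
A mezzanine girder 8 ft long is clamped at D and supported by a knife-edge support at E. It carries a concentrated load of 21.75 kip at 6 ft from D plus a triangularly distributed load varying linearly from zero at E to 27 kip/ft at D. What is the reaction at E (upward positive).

R_E = 35.36 kip

Choose R_E as the redundant. The primary structure is the cantilever fixed at D.
Deflection at E on the released cantilever, summing each load's contribution:
  point load 21.75 at a = 6: Pa²(3L − a)/(6EI) = 2349/EI
  triangular load, peak 27 at the fixed end: w₀L⁴/(30EI) = 3686/EI
  δ_0 = 6035/EI
Tip deflection under a unit load at E: L³/(3EI) = 170.7/EI.
The prop prevents deflection at E: R_E = δ_0/δ_{EE} = 6035/170.7 = 35.36 kip.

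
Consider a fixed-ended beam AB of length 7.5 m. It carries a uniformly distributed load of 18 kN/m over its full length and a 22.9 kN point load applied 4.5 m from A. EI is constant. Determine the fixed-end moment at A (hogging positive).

Take the two fixed-end moments M_A, M_B as redundants; the released structure is the simple span AB.
End rotations of the released simple span under the applied load (×1/EI):
  at A: UDL 18: wL³/(24EI) = 316.4/EI
  at B: UDL 18: wL³/(24EI) = 316.4/EI
  at A: point load 22.9 at a = 4.5: Pab(L + b)/(6LEI) = 72.14/EI
  at B: point load 22.9 at a = 4.5: Pab(L + a)/(6LEI) = 82.44/EI
  θ_A0 = 388.5/EI,  θ_B0 = 398.8/EI
Flexibility coefficients: a unit moment at one end gives L/(3EI) there and L/(6EI) at the far end, so f₁₁ = f₂₂ = 2.5/EI and f₁₂ = f₂₁ = 1.25/EI.
Compatibility — zero rotation at each built-in end:
  2.5 M_A + 1.25 M_B = 388.5
  1.25 M_A + 2.5 M_B = 398.8
Solving the pair gives M_A = 100.9 kN·m and M_B = 109.1 kN·m (hogging).

M_A = 100.9 kN·m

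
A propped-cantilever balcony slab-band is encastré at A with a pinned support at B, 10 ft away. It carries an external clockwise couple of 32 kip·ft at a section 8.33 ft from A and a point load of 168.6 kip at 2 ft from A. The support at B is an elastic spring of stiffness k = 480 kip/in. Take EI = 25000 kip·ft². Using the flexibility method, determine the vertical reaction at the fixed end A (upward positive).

Release the roller at B. Primary structure: cantilever fixed at A.
Primary-structure tip deflection at B by superposition:
  clockwise couple 32 at a = 8.33: M₀a(2L − a)/(2EI) = 1555/EI
  point load 168.6 at a = 2: Pa²(3L − a)/(6EI) = 3147/EI
  δ_0 = 4703/EI
Tip deflection under a unit load at B: L³/(3EI) = 333.3/EI.
With EI = 25000 kip·ft²: δ_0 = 0.1881 ft and δ_{BB} = 0.013333 ft/kip.
Compatibility — the spring shortens by R_B/k under the reaction it provides: δ_0 − R_B·δ_{BB} = R_B/k. With 1/k = 1/(480×12) ft/kip = 0.000174 ft/kip, R_B = δ_0 / (δ_{BB} + 1/k) = 0.1881 / (0.013333 + 0.000174) = 13.93 kip.
Vertical equilibrium: R_A = ΣP − R_B = 168.6 − 13.93 = 154.7 kip.

R_A = 154.7 kip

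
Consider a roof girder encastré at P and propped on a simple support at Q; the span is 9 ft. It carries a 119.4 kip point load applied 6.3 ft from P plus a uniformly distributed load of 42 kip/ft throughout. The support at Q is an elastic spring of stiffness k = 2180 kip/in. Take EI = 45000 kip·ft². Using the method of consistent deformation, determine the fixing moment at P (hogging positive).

M_P = 585.2 kip·ft

Release the roller at Q. Primary structure: cantilever fixed at P.
Primary-structure tip deflection at Q by superposition:
  point load 119.4 at a = 6.3: Pa²(3L − a)/(6EI) = 16350/EI
  UDL 42: wL⁴/(8EI) = 34445/EI
  δ_0 = 50795/EI
Flexibility coefficient — unit upward force at Q: δ_{QQ} = L³/(3EI) = 243/EI.
With EI = 45000 kip·ft²: δ_0 = 1.1288 ft and δ_{QQ} = 0.0054 ft/kip.
Compatibility — the spring shortens by R_Q/k under the reaction it provides: δ_0 − R_Q·δ_{QQ} = R_Q/k. With 1/k = 1/(2180×12) ft/kip = 0.000038 ft/kip, R_Q = δ_0 / (δ_{QQ} + 1/k) = 1.1288 / (0.0054 + 0.000038) = 207.6 kip.
Moment equilibrium about P: M_P = Σ(load moments about P) − R_Q·L = 2453 − 207.6×9 = 585.2 kip·ft.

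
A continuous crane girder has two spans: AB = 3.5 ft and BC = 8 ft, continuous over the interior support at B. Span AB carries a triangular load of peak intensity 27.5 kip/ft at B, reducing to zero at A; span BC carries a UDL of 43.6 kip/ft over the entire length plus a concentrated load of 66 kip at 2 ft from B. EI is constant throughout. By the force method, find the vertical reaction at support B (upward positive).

Release continuity at B by inserting a hinge; the redundant is the internal moment M_B. The primary structure is two simply-supported spans AB and BC.
End slopes at the hinge B, treating each span as simply supported:
  span AB: triangular load, peak 27.5: w₀L³/(45EI) = 26.2/EI
  span BC: UDL 43.6: wL³/(24EI) = 930.1/EI
  span BC: point load 66 at a = 2: Pab(L + b)/(6LEI) = 231/EI
  relative rotation θ_0 = (26.2 + 1161)/EI = 1187/EI
A unit hogging moment at B produces rotation L₁/(3EI) + L₂/(3EI) = 3.833/EI.
Slope continuity at B: θ_0 = M_B·3.833/EI, so M_B = 1187/3.833 = 309.7 kip·ft (hogging).
Span AB, ΣM about A with M_B applied at B: R_B^{AB}·3.5 = 112.3 + 309.7, so R_B^{AB} = 120.6 kip and R_A = 48.12 − 120.6 = -72.46 kip.
Span BC, ΣM about C: R_B^{BC}·8 = 1791 + 309.7, so R_B^{BC} = 262.6 kip and R_C = 414.8 − 262.6 = 152.2 kip.
R_B = 120.6 + 262.6 = 383.2 kip.

R_B = 383.2 kip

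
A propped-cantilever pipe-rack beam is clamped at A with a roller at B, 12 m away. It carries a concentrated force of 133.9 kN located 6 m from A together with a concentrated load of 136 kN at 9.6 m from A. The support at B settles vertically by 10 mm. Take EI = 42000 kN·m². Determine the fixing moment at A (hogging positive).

M_A = 466.7 kN·m

Release the roller at B. Primary structure: cantilever fixed at A.
Downward deflection at the released point B due to the loads:
  point load 133.9 at a = 6: Pa²(3L − a)/(6EI) = 24102/EI
  point load 136 at a = 9.6: Pa²(3L − a)/(6EI) = 55149/EI
  δ_0 = 79251/EI
Flexibility coefficient — unit upward force at B: δ_{BB} = L³/(3EI) = 576/EI.
With EI = 42000 kN·m²: δ_0 = 1.8869 m and δ_{BB} = 0.013714 m/kN.
Compatibility — the beam at B must follow the support down by 0.01 m: δ_0 − R_B·δ_{BB} = 0.01, so R_B = (1.8869 − 0.01)/0.013714 = 136.9 kN.
Moment equilibrium about A: M_A = Σ(load moments about A) − R_B·L = 2109 − 136.9×12 = 466.7 kN·m.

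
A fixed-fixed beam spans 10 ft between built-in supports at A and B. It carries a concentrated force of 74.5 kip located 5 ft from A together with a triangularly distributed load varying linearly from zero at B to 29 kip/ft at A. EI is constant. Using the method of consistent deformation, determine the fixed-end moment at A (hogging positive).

M_A = 238.1 kip·ft

Release both end moments; the primary structure is a simply-supported span AB with redundants M_A and M_B.
Simple-span end rotations at A and B under the given loads:
  at A: point load 74.5 at a = 5: Pab(L + b)/(6LEI) = 465.6/EI
  at B: point load 74.5 at a = 5: Pab(L + a)/(6LEI) = 465.6/EI
  at A: triangular load, peak 29: w₀L³/(45EI) = 644.4/EI
  at B: triangular load, peak 29: 7w₀L³/(360EI) = 563.9/EI
  θ_A0 = 1110/EI,  θ_B0 = 1030/EI
Flexibility coefficients: a unit moment at one end gives L/(3EI) there and L/(6EI) at the far end, so f₁₁ = f₂₂ = 3.333/EI and f₁₂ = f₂₁ = 1.667/EI.
Compatibility — zero rotation at each built-in end:
  3.333 M_A + 1.667 M_B = 1110
  1.667 M_A + 3.333 M_B = 1030
Solving the pair gives M_A = 238.1 kip·ft and M_B = 189.8 kip·ft (hogging).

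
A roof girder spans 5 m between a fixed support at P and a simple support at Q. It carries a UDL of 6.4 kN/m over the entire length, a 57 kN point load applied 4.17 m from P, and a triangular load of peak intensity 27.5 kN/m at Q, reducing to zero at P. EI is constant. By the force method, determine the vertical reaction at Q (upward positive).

Take the reaction at Q as the redundant and release it; the primary structure is a cantilever fixed at P.
Downward deflection at the released point Q due to the loads:
  UDL 6.4: wL⁴/(8EI) = 500/EI
  point load 57 at a = 4.17: Pa²(3L − a)/(6EI) = 1789/EI
  triangular load, peak 27.5 at the free end: 11w₀L⁴/(120EI) = 1576/EI
  δ_0 = 3865/EI
Flexibility coefficient — unit upward force at Q: δ_{QQ} = L³/(3EI) = 41.67/EI.
The prop prevents deflection at Q: R_Q = δ_0/δ_{QQ} = 3865/41.67 = 92.75 kN.

R_Q = 92.75 kN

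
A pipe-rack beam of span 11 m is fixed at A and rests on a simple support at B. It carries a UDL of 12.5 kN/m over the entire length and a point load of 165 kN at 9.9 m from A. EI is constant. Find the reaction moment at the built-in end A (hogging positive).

Take the reaction at B as the redundant and release it; the primary structure is a cantilever fixed at A.
Free-end deflection of the primary structure under the applied loading (downward +):
  UDL 12.5: wL⁴/(8EI) = 22877/EI
  point load 165 at a = 9.9: Pa²(3L − a)/(6EI) = 62261/EI
  δ_0 = 85137/EI
Flexibility coefficient — unit upward force at B: δ_{BB} = L³/(3EI) = 443.7/EI.
Compatibility at B: δ_0 − R_B·δ_{BB} = 0, so R_B = 85137/443.7 = 191.9 kN.
Moment equilibrium about A: M_A = Σ(load moments about A) − R_B·L = 2390 − 191.9×11 = 278.9 kN·m.

M_A = 278.9 kN·m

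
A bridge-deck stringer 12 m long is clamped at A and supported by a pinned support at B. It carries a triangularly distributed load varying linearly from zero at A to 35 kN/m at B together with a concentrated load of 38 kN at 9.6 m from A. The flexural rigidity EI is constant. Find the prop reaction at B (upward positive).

R_B = 142.3 kN

Choose R_B as the redundant. The primary structure is the cantilever fixed at A.
Deflection at B on the released cantilever, summing each load's contribution:
  triangular load, peak 35 at the free end: 11w₀L⁴/(120EI) = 66528/EI
  point load 38 at a = 9.6: Pa²(3L − a)/(6EI) = 15409/EI
  δ_0 = 81937/EI
Flexibility coefficient — unit upward force at B: δ_{BB} = L³/(3EI) = 576/EI.
Compatibility at B: δ_0 − R_B·δ_{BB} = 0, so R_B = 81937/576 = 142.3 kN.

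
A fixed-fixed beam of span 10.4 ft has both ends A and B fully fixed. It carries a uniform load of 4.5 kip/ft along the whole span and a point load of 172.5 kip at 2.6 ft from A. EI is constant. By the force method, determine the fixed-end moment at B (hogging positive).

M_B = 124.7 kip·ft

Take the two fixed-end moments M_A, M_B as redundants; the released structure is the simple span AB.
Simple-span end rotations at A and B under the given loads:
  at A: UDL 4.5: wL³/(24EI) = 210.9/EI
  at B: UDL 4.5: wL³/(24EI) = 210.9/EI
  at A: point load 172.5 at a = 2.6: Pab(L + b)/(6LEI) = 1020/EI
  at B: point load 172.5 at a = 2.6: Pab(L + a)/(6LEI) = 728.8/EI
  θ_A0 = 1231/EI,  θ_B0 = 939.7/EI
Flexibility coefficients: a unit moment at one end gives L/(3EI) there and L/(6EI) at the far end, so f₁₁ = f₂₂ = 3.467/EI and f₁₂ = f₂₁ = 1.733/EI.
Compatibility — zero rotation at each built-in end:
  3.467 M_A + 1.733 M_B = 1231
  1.733 M_A + 3.467 M_B = 939.7
Solving the pair gives M_A = 292.8 kip·ft and M_B = 124.7 kip·ft (hogging).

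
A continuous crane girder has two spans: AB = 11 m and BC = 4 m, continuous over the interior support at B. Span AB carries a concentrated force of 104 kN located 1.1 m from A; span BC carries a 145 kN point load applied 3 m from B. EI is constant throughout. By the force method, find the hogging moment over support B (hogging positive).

M_B = 59.65 kN·m

Release continuity at B by inserting a hinge; the redundant is the internal moment M_B. The primary structure is two simply-supported spans AB and BC.
Rotations at B on the released spans (each span's end-slope, ×1/EI):
  span AB: point load 104 at a = 1.1: Pab(L + a)/(6LEI) = 207.6/EI
  span BC: point load 145 at a = 3: Pab(L + b)/(6LEI) = 90.62/EI
  relative rotation θ_0 = (207.6 + 90.62)/EI = 298.3/EI
A unit hogging moment at B produces rotation L₁/(3EI) + L₂/(3EI) = 5/EI.
Slope continuity at B: θ_0 = M_B·5/EI, so M_B = 298.3/5 = 59.65 kN·m (hogging).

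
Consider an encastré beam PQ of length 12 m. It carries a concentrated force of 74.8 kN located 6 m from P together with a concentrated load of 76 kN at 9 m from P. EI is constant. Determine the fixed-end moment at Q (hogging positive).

Take the two fixed-end moments M_P, M_Q as redundants; the released structure is the simple span PQ.
End rotations of the released simple span under the applied load (×1/EI):
  at P: point load 74.8 at a = 6: Pab(L + b)/(6LEI) = 673.2/EI
  at Q: point load 74.8 at a = 6: Pab(L + a)/(6LEI) = 673.2/EI
  at P: point load 76 at a = 9: Pab(L + b)/(6LEI) = 427.5/EI
  at Q: point load 76 at a = 9: Pab(L + a)/(6LEI) = 598.5/EI
  θ_P0 = 1101/EI,  θ_Q0 = 1272/EI
Flexibility coefficients: a unit moment at one end gives L/(3EI) there and L/(6EI) at the far end, so f₁₁ = f₂₂ = 4/EI and f₁₂ = f₂₁ = 2/EI.
Compatibility — zero rotation at each built-in end:
  4 M_P + 2 M_Q = 1101
  2 M_P + 4 M_Q = 1272
Solving the pair gives M_P = 154.9 kN·m and M_Q = 240.4 kN·m (hogging).

M_Q = 240.4 kN·m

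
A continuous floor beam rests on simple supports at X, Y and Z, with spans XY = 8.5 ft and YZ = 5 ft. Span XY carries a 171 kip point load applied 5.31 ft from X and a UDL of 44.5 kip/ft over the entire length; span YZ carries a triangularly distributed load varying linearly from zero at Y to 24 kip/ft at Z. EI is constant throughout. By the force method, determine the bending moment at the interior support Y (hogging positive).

Release continuity at Y by inserting a hinge; the redundant is the internal moment M_Y. The primary structure is two simply-supported spans XY and YZ.
Rotations at Y on the released spans (each span's end-slope, ×1/EI):
  span XY: point load 171 at a = 5.31: Pab(L + a)/(6LEI) = 784.3/EI
  span XY: UDL 44.5: wL³/(24EI) = 1139/EI
  span YZ: triangular load, peak 24: 7w₀L³/(360EI) = 58.33/EI
  relative rotation θ_0 = (1923 + 58.33)/EI = 1981/EI
A unit hogging moment at Y produces rotation L₁/(3EI) + L₂/(3EI) = 4.5/EI.
Compatibility: M_Y·(L₁+L₂)/(3EI) = θ_0, giving M_Y = 440.3 kip·ft (hogging).

M_Y = 440.3 kip·ft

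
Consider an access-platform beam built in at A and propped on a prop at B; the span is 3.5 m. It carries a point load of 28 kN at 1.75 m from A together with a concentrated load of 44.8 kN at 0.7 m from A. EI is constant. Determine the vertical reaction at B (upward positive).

R_B = 11.26 kN

Choose R_B as the redundant. The primary structure is the cantilever fixed at A.
Deflection at B on the released cantilever, summing each load's contribution:
  point load 28 at a = 1.75: Pa²(3L − a)/(6EI) = 125.1/EI
  point load 44.8 at a = 0.7: Pa²(3L − a)/(6EI) = 35.85/EI
  δ_0 = 160.9/EI
Tip deflection under a unit load at B: L³/(3EI) = 14.29/EI.
The prop prevents deflection at B: R_B = δ_0/δ_{BB} = 160.9/14.29 = 11.26 kN.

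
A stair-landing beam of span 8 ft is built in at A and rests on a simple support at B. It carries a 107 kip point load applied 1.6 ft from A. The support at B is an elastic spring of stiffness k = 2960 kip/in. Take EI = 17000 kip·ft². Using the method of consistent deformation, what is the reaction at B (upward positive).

Release the roller at B. Primary structure: cantilever fixed at A.
Primary-structure tip deflection at B by superposition:
  point load 107 at a = 1.6: Pa²(3L − a)/(6EI) = 1023/EI
Flexibility coefficient — unit upward force at B: δ_{BB} = L³/(3EI) = 170.7/EI.
With EI = 17000 kip·ft²: δ_0 = 0.060155 ft and δ_{BB} = 0.010039 ft/kip.
Compatibility — the spring shortens by R_B/k under the reaction it provides: δ_0 − R_B·δ_{BB} = R_B/k. With 1/k = 1/(2960×12) ft/kip = 0.000028 ft/kip, R_B = δ_0 / (δ_{BB} + 1/k) = 0.060155 / (0.010039 + 0.000028) = 5.975 kip.

R_B = 5.975 kip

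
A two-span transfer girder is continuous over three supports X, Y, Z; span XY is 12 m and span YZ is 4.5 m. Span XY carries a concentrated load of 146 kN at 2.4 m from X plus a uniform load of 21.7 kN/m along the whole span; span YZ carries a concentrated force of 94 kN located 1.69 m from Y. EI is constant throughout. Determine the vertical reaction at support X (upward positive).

R_X = 211.3 kN

Release continuity at Y by inserting a hinge; the redundant is the internal moment M_Y. The primary structure is two simply-supported spans XY and YZ.
Rotations at Y on the released spans (each span's end-slope, ×1/EI):
  span XY: point load 146 at a = 2.4: Pab(L + a)/(6LEI) = 672.8/EI
  span XY: UDL 21.7: wL³/(24EI) = 1562/EI
  span YZ: point load 94 at a = 1.69: Pab(L + b)/(6LEI) = 120.9/EI
  relative rotation θ_0 = (2235 + 120.9)/EI = 2356/EI
A unit hogging moment at Y produces rotation L₁/(3EI) + L₂/(3EI) = 5.5/EI.
Compatibility: M_Y·(L₁+L₂)/(3EI) = θ_0, giving M_Y = 428.4 kN·m (hogging).
Span XY, ΣM about X with M_Y applied at Y: R_Y^{XY}·12 = 1913 + 428.4, so R_Y^{XY} = 195.1 kN and R_X = 406.4 − 195.1 = 211.3 kN.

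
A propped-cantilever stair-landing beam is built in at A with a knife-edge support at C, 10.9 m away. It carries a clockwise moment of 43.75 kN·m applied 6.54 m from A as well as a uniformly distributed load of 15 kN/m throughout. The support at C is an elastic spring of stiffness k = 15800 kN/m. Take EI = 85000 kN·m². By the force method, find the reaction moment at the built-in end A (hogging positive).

Remove the prop at C; the released (primary) structure is a cantilever built in at A.
Primary-structure tip deflection at C by superposition:
  clockwise couple 43.75 at a = 6.54: M₀a(2L − a)/(2EI) = 2183/EI
  UDL 15: wL⁴/(8EI) = 26467/EI
  δ_0 = 28650/EI
Tip deflection under a unit load at C: L³/(3EI) = 431.7/EI.
With EI = 85000 kN·m²: δ_0 = 0.33706 m and δ_{CC} = 0.005079 m/kN.
Compatibility — the spring shortens by R_C/k under the reaction it provides: δ_0 − R_C·δ_{CC} = R_C/k. With 1/k = 0.000063 m/kN, R_C = δ_0 / (δ_{CC} + 1/k) = 0.33706 / (0.005079 + 0.000063) = 65.55 kN.
Moment equilibrium about A: M_A = Σ(load moments about A) − R_C·L = 934.8 − 65.55×10.9 = 220.3 kN·m.

M_A = 220.3 kN·m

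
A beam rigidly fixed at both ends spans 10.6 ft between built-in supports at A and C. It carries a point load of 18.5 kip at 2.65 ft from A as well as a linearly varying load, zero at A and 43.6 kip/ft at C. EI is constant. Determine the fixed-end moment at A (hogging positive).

Take the two fixed-end moments M_A, M_C as redundants; the released structure is the simple span AC.
On the primary (simply-supported) span, the end slopes from the loading are:
  at A: point load 18.5 at a = 2.65: Pab(L + b)/(6LEI) = 113.7/EI
  at C: point load 18.5 at a = 2.65: Pab(L + a)/(6LEI) = 81.2/EI
  at A: triangular load, peak 43.6: 7w₀L³/(360EI) = 1010/EI
  at C: triangular load, peak 43.6: w₀L³/(45EI) = 1154/EI
  θ_A0 = 1123/EI,  θ_C0 = 1235/EI
Flexibility coefficients: a unit moment at one end gives L/(3EI) there and L/(6EI) at the far end, so f₁₁ = f₂₂ = 3.533/EI and f₁₂ = f₂₁ = 1.767/EI.
Compatibility — zero rotation at each built-in end:
  3.533 M_A + 1.767 M_C = 1123
  1.767 M_A + 3.533 M_C = 1235
Solving the pair gives M_A = 190.9 kip·ft and M_C = 254.1 kip·ft (hogging).

M_A = 190.9 kip·ft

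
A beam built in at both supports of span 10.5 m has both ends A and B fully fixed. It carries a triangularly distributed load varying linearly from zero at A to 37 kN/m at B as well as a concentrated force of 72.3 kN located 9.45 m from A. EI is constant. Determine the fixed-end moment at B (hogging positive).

M_B = 265.5 kN·m

Release both end moments; the primary structure is a simply-supported span AB with redundants M_A and M_B.
End rotations of the released simple span under the applied load (×1/EI):
  at A: triangular load, peak 37: 7w₀L³/(360EI) = 832.8/EI
  at B: triangular load, peak 37: w₀L³/(45EI) = 951.8/EI
  at A: point load 72.3 at a = 9.45: Pab(L + b)/(6LEI) = 131.5/EI
  at B: point load 72.3 at a = 9.45: Pab(L + a)/(6LEI) = 227.2/EI
  θ_A0 = 964.4/EI,  θ_B0 = 1179/EI
Flexibility coefficients: a unit moment at one end gives L/(3EI) there and L/(6EI) at the far end, so f₁₁ = f₂₂ = 3.5/EI and f₁₂ = f₂₁ = 1.75/EI.
Compatibility — zero rotation at each built-in end:
  3.5 M_A + 1.75 M_B = 964.4
  1.75 M_A + 3.5 M_B = 1179
Solving the pair gives M_A = 142.8 kN·m and M_B = 265.5 kN·m (hogging).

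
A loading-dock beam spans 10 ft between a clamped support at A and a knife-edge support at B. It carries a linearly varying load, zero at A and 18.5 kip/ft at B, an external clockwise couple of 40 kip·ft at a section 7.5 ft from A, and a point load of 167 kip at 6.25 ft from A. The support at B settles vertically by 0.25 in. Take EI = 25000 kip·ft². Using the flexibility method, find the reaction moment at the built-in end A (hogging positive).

Choose R_B as the redundant. The primary structure is the cantilever fixed at A.
Downward deflection at the released point B due to the loads:
  triangular load, peak 18.5 at the free end: 11w₀L⁴/(120EI) = 16958/EI
  clockwise couple 40 at a = 7.5: M₀a(2L − a)/(2EI) = 1875/EI
  point load 167 at a = 6.25: Pa²(3L − a)/(6EI) = 25822/EI
  δ_0 = 44655/EI
Tip deflection under a unit load at B: L³/(3EI) = 333.3/EI.
With EI = 25000 kip·ft²: δ_0 = 1.7862 ft and δ_{BB} = 0.013333 ft/kip.
Compatibility — the beam at B must follow the support down by 0.02083 ft: δ_0 − R_B·δ_{BB} = 0.02083, so R_B = (1.7862 − 0.02083)/0.013333 = 132.4 kip.
Moment equilibrium about A: M_A = Σ(load moments about A) − R_B·L = 1700 − 132.4×10 = 376.4 kip·ft.

M_A = 376.4 kip·ft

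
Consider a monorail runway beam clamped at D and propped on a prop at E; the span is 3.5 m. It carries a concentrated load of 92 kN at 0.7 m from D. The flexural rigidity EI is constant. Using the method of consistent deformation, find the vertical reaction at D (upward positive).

R_D = 86.85 kN

Take the reaction at E as the redundant and release it; the primary structure is a cantilever fixed at D.
Deflection at E on the released cantilever, summing each load's contribution:
  point load 92 at a = 0.7: Pa²(3L − a)/(6EI) = 73.63/EI
Tip deflection under a unit load at E: L³/(3EI) = 14.29/EI.
The prop prevents deflection at E: R_E = δ_0/δ_{EE} = 73.63/14.29 = 5.152 kN.
Vertical equilibrium: R_D = ΣP − R_E = 92 − 5.152 = 86.85 kN.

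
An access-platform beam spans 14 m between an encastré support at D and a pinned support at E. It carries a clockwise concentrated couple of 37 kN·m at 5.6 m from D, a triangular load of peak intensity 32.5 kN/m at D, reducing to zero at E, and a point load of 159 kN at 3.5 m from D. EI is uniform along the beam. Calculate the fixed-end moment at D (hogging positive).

M_D = 791.3 kN·m

Remove the prop at E; the released (primary) structure is a cantilever built in at D.
Primary-structure tip deflection at E by superposition:
  clockwise couple 37 at a = 5.6: M₀a(2L − a)/(2EI) = 2321/EI
  triangular load, peak 32.5 at the fixed end: w₀L⁴/(30EI) = 41617/EI
  point load 159 at a = 3.5: Pa²(3L − a)/(6EI) = 12498/EI
  δ_0 = 56436/EI
Flexibility coefficient — unit upward force at E: δ_{EE} = L³/(3EI) = 914.7/EI.
The prop prevents deflection at E: R_E = δ_0/δ_{EE} = 56436/914.7 = 61.7 kN.
Moment equilibrium about D: M_D = Σ(load moments about D) − R_E·L = 1655 − 61.7×14 = 791.3 kN·m.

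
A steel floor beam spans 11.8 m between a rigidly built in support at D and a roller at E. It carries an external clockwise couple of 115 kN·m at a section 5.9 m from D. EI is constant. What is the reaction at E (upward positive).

Remove the prop at E; the released (primary) structure is a cantilever built in at D.
Deflection at E on the released cantilever, summing each load's contribution:
  clockwise couple 115 at a = 5.9: M₀a(2L − a)/(2EI) = 6005/EI
Flexibility coefficient — unit upward force at E: δ_{EE} = L³/(3EI) = 547.7/EI.
Compatibility at E: δ_0 − R_E·δ_{EE} = 0, so R_E = 6005/547.7 = 10.96 kN.

R_E = 10.96 kN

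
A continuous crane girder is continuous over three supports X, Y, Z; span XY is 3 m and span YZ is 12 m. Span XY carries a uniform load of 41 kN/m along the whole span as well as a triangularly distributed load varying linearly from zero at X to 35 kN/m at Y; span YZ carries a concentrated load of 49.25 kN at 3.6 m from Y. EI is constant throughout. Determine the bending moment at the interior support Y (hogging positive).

Release continuity at Y by inserting a hinge; the redundant is the internal moment M_Y. The primary structure is two simply-supported spans XY and YZ.
End slopes at the hinge Y, treating each span as simply supported:
  span XY: UDL 41: wL³/(24EI) = 46.12/EI
  span XY: triangular load, peak 35: w₀L³/(45EI) = 21/EI
  span YZ: point load 49.25 at a = 3.6: Pab(L + b)/(6LEI) = 422/EI
  relative rotation θ_0 = (67.12 + 422)/EI = 489.1/EI
A unit hogging moment at Y produces rotation L₁/(3EI) + L₂/(3EI) = 5/EI.
Compatibility: M_Y·(L₁+L₂)/(3EI) = θ_0, giving M_Y = 97.82 kN·m (hogging).

M_Y = 97.82 kN·m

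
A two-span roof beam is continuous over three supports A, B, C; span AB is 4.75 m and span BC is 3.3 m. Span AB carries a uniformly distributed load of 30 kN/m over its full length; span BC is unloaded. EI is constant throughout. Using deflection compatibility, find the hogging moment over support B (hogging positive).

Release continuity at B by inserting a hinge; the redundant is the internal moment M_B. The primary structure is two simply-supported spans AB and BC.
Rotations at B on the released spans (each span's end-slope, ×1/EI):
  span AB: UDL 30: wL³/(24EI) = 134/EI
  relative rotation θ_0 = (134 + 0)/EI = 134/EI
A unit hogging moment at B produces rotation L₁/(3EI) + L₂/(3EI) = 2.683/EI.
Slope continuity at B: θ_0 = M_B·2.683/EI, so M_B = 134/2.683 = 49.92 kN·m (hogging).

M_B = 49.92 kN·m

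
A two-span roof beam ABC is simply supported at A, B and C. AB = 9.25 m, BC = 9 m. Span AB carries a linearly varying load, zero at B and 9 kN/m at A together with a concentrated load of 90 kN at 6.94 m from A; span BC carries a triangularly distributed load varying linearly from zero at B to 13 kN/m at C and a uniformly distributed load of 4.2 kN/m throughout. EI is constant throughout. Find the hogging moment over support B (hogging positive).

M_B = 143.2 kN·m

Release continuity at B by inserting a hinge; the redundant is the internal moment M_B. The primary structure is two simply-supported spans AB and BC.
Discontinuity in slope at B on the released structure — sum the simple-span end rotations:
  span AB: triangular load, peak 9: 7w₀L³/(360EI) = 138.5/EI
  span AB: point load 90 at a = 6.94: Pab(L + a)/(6LEI) = 420.9/EI
  span BC: triangular load, peak 13: 7w₀L³/(360EI) = 184.3/EI
  span BC: UDL 4.2: wL³/(24EI) = 127.6/EI
  relative rotation θ_0 = (559.4 + 311.9)/EI = 871.2/EI
A unit hogging moment at B produces rotation L₁/(3EI) + L₂/(3EI) = 6.083/EI.
Slope continuity at B: θ_0 = M_B·6.083/EI, so M_B = 871.2/6.083 = 143.2 kN·m (hogging).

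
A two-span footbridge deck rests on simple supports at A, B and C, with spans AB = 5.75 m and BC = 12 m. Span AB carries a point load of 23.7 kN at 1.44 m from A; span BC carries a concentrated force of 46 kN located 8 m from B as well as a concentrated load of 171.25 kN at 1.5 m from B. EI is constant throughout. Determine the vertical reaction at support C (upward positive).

R_C = 35.16 kN

Insert a hinge at B; M_B is the redundant, and each span becomes simply supported.
End slopes at the hinge B, treating each span as simply supported:
  span AB: point load 23.7 at a = 1.44: Pab(L + a)/(6LEI) = 30.65/EI
  span BC: point load 46 at a = 8: Pab(L + b)/(6LEI) = 327.1/EI
  span BC: point load 171.25 at a = 1.5: Pab(L + b)/(6LEI) = 842.9/EI
  relative rotation θ_0 = (30.65 + 1170)/EI = 1201/EI
A unit hogging moment at B produces rotation L₁/(3EI) + L₂/(3EI) = 5.917/EI.
Compatibility: M_B·(L₁+L₂)/(3EI) = θ_0, giving M_B = 202.9 kN·m (hogging).
Span BC, ΣM about C: R_B^{BC}·12 = 1982 + 202.9, so R_B^{BC} = 182.1 kN and R_C = 217.2 − 182.1 = 35.16 kN.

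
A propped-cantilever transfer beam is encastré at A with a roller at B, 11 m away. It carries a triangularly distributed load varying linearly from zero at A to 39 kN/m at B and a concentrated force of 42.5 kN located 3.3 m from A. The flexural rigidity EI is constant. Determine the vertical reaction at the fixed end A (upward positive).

R_A = 133.9 kN

Take the reaction at B as the redundant and release it; the primary structure is a cantilever fixed at A.
Downward deflection at the released point B due to the loads:
  triangular load, peak 39 at the free end: 11w₀L⁴/(120EI) = 52342/EI
  point load 42.5 at a = 3.3: Pa²(3L − a)/(6EI) = 2291/EI
  δ_0 = 54633/EI
Flexibility coefficient — unit upward force at B: δ_{BB} = L³/(3EI) = 443.7/EI.
The prop prevents deflection at B: R_B = δ_0/δ_{BB} = 54633/443.7 = 123.1 kN.
Vertical equilibrium: R_A = ΣP − R_B = 257 − 123.1 = 133.9 kN.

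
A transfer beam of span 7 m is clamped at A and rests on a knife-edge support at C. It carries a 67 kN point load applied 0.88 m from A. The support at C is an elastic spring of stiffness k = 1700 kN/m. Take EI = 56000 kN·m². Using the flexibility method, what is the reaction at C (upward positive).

Take the reaction at C as the redundant and release it; the primary structure is a cantilever fixed at A.
Downward deflection at the released point C due to the loads:
  point load 67 at a = 0.88: Pa²(3L − a)/(6EI) = 174/EI
Flexibility coefficient — unit upward force at C: δ_{CC} = L³/(3EI) = 114.3/EI.
With EI = 56000 kN·m²: δ_0 = 0.003107 m and δ_{CC} = 0.002042 m/kN.
Compatibility — the spring shortens by R_C/k under the reaction it provides: δ_0 − R_C·δ_{CC} = R_C/k. With 1/k = 0.000588 m/kN, R_C = δ_0 / (δ_{CC} + 1/k) = 0.003107 / (0.002042 + 0.000588) = 1.181 kN.

R_C = 1.181 kN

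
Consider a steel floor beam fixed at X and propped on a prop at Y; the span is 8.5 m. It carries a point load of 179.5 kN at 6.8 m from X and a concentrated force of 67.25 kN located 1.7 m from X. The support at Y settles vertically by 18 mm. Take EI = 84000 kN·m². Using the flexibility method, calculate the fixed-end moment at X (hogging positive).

Remove the prop at Y; the released (primary) structure is a cantilever built in at X.
Free-end deflection of the primary structure under the applied loading (downward +):
  point load 179.5 at a = 6.8: Pa²(3L − a)/(6EI) = 25869/EI
  point load 67.25 at a = 1.7: Pa²(3L − a)/(6EI) = 770.9/EI
  δ_0 = 26640/EI
Tip deflection under a unit load at Y: L³/(3EI) = 204.7/EI.
With EI = 84000 kN·m²: δ_0 = 0.31714 m and δ_{YY} = 0.002437 m/kN.
Compatibility — the beam at Y must follow the support down by 0.018 m: δ_0 − R_Y·δ_{YY} = 0.018, so R_Y = (0.31714 − 0.018)/0.002437 = 122.7 kN.
Moment equilibrium about X: M_X = Σ(load moments about X) − R_Y·L = 1335 − 122.7×8.5 = 291.6 kN·m.

M_X = 291.6 kN·m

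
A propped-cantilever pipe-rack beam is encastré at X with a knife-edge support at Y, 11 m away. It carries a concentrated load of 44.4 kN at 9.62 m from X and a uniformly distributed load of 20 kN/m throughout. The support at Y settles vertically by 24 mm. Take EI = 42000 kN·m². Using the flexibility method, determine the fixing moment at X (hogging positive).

Release the roller at Y. Primary structure: cantilever fixed at X.
Downward deflection at the released point Y due to the loads:
  point load 44.4 at a = 9.62: Pa²(3L − a)/(6EI) = 16011/EI
  UDL 20: wL⁴/(8EI) = 36602/EI
  δ_0 = 52614/EI
Flexibility coefficient — unit upward force at Y: δ_{YY} = L³/(3EI) = 443.7/EI.
With EI = 42000 kN·m²: δ_0 = 1.2527 m and δ_{YY} = 0.010563 m/kN.
Compatibility — the beam at Y must follow the support down by 0.024 m: δ_0 − R_Y·δ_{YY} = 0.024, so R_Y = (1.2527 − 0.024)/0.010563 = 116.3 kN.
Moment equilibrium about X: M_X = Σ(load moments about X) − R_Y·L = 1637 − 116.3×11 = 357.6 kN·m.

M_X = 357.6 kN·m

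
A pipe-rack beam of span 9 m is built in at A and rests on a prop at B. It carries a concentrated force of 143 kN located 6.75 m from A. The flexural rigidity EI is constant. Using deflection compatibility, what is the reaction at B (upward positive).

R_B = 90.49 kN

Choose R_B as the redundant. The primary structure is the cantilever fixed at A.
Free-end deflection of the primary structure under the applied loading (downward +):
  point load 143 at a = 6.75: Pa²(3L − a)/(6EI) = 21990/EI
Flexibility coefficient — unit upward force at B: δ_{BB} = L³/(3EI) = 243/EI.
The prop prevents deflection at B: R_B = δ_0/δ_{BB} = 21990/243 = 90.49 kN.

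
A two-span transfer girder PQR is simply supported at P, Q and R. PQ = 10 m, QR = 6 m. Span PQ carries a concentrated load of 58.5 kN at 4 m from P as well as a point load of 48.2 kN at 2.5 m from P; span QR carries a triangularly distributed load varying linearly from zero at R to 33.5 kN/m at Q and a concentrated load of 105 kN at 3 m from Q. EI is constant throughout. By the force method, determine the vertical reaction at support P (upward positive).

R_P = 54.13 kN

Insert a hinge at Q; M_Q is the redundant, and each span becomes simply supported.
End slopes at the hinge Q, treating each span as simply supported:
  span PQ: point load 58.5 at a = 4: Pab(L + a)/(6LEI) = 327.6/EI
  span PQ: point load 48.2 at a = 2.5: Pab(L + a)/(6LEI) = 188.3/EI
  span QR: triangular load, peak 33.5: w₀L³/(45EI) = 160.8/EI
  span QR: point load 105 at a = 3: Pab(L + b)/(6LEI) = 236.2/EI
  relative rotation θ_0 = (515.9 + 397.1)/EI = 912.9/EI
A unit hogging moment at Q produces rotation L₁/(3EI) + L₂/(3EI) = 5.333/EI.
Compatibility: M_Q·(L₁+L₂)/(3EI) = θ_0, giving M_Q = 171.2 kN·m (hogging).
Span PQ, ΣM about P with M_Q applied at Q: R_Q^{PQ}·10 = 354.5 + 171.2, so R_Q^{PQ} = 52.57 kN and R_P = 106.7 − 52.57 = 54.13 kN.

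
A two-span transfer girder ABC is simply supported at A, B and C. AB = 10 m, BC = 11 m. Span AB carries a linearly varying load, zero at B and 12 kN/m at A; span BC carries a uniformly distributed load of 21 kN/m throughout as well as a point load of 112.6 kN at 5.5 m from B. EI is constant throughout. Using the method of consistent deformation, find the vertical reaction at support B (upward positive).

Take M_B as the redundant. Released structure: two simple spans AB and BC with a hinge at B.
End slopes at the hinge B, treating each span as simply supported:
  span AB: triangular load, peak 12: 7w₀L³/(360EI) = 233.3/EI
  span BC: UDL 21: wL³/(24EI) = 1165/EI
  span BC: point load 112.6 at a = 5.5: Pab(L + b)/(6LEI) = 851.5/EI
  relative rotation θ_0 = (233.3 + 2016)/EI = 2249/EI
A unit hogging moment at B produces rotation L₁/(3EI) + L₂/(3EI) = 7/EI.
Compatibility: M_B·(L₁+L₂)/(3EI) = θ_0, giving M_B = 321.4 kN·m (hogging).
Span AB, ΣM about A with M_B applied at B: R_B^{AB}·10 = 200 + 321.4, so R_B^{AB} = 52.14 kN and R_A = 60 − 52.14 = 7.864 kN.
Span BC, ΣM about C: R_B^{BC}·11 = 1890 + 321.4, so R_B^{BC} = 201 kN and R_C = 343.6 − 201 = 142.6 kN.
R_B = 52.14 + 201 = 253.1 kN.

R_B = 253.1 kN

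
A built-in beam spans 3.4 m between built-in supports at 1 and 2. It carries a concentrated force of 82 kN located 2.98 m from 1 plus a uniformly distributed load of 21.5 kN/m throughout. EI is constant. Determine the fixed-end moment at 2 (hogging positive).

M_2 = 47.17 kN·m

Take the two fixed-end moments M_1, M_2 as redundants; the released structure is the simple span 12.
On the primary (simply-supported) span, the end slopes from the loading are:
  at 1: point load 82 at a = 2.98: Pab(L + b)/(6LEI) = 19.22/EI
  at 2: point load 82 at a = 2.98: Pab(L + a)/(6LEI) = 32.1/EI
  at 1: UDL 21.5: wL³/(24EI) = 35.21/EI
  at 2: UDL 21.5: wL³/(24EI) = 35.21/EI
  θ_10 = 54.43/EI,  θ_20 = 67.31/EI
Flexibility coefficients: a unit moment at one end gives L/(3EI) there and L/(6EI) at the far end, so f₁₁ = f₂₂ = 1.133/EI and f₁₂ = f₂₁ = 0.5667/EI.
Compatibility — zero rotation at each built-in end:
  1.133 M_1 + 0.5667 M_2 = 54.43
  0.5667 M_1 + 1.133 M_2 = 67.31
Solving the pair gives M_1 = 24.44 kN·m and M_2 = 47.17 kN·m (hogging).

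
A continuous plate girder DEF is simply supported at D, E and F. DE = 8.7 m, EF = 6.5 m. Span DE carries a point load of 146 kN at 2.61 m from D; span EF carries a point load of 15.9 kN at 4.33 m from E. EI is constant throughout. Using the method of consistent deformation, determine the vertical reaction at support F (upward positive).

R_F = -5.684 kN

Take M_E as the redundant. Released structure: two simple spans DE and EF with a hinge at E.
Discontinuity in slope at E on the released structure — sum the simple-span end rotations:
  span DE: point load 146 at a = 2.61: Pab(L + a)/(6LEI) = 502.8/EI
  span EF: point load 15.9 at a = 4.33: Pab(L + b)/(6LEI) = 33.21/EI
  relative rotation θ_0 = (502.8 + 33.21)/EI = 536/EI
A unit hogging moment at E produces rotation L₁/(3EI) + L₂/(3EI) = 5.067/EI.
Compatibility: M_E·(L₁+L₂)/(3EI) = θ_0, giving M_E = 105.8 kN·m (hogging).
Span EF, ΣM about F: R_E^{EF}·6.5 = 34.5 + 105.8, so R_E^{EF} = 21.58 kN and R_F = 15.9 − 21.58 = -5.684 kN.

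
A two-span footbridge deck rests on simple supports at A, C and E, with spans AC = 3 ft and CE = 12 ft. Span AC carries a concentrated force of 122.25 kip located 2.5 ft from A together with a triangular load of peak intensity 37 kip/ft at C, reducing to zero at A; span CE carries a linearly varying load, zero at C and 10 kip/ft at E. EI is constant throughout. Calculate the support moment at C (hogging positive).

Take M_C as the redundant. Released structure: two simple spans AC and CE with a hinge at C.
End slopes at the hinge C, treating each span as simply supported:
  span AC: point load 122.25 at a = 2.5: Pab(L + a)/(6LEI) = 46.69/EI
  span AC: triangular load, peak 37: w₀L³/(45EI) = 22.2/EI
  span CE: triangular load, peak 10: 7w₀L³/(360EI) = 336/EI
  relative rotation θ_0 = (68.89 + 336)/EI = 404.9/EI
A unit hogging moment at C produces rotation L₁/(3EI) + L₂/(3EI) = 5/EI.
Slope continuity at C: θ_0 = M_C·5/EI, so M_C = 404.9/5 = 80.98 kip·ft (hogging).

M_C = 80.98 kip·ft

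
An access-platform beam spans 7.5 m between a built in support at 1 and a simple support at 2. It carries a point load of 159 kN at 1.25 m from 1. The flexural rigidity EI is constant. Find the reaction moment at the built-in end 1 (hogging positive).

Take the reaction at 2 as the redundant and release it; the primary structure is a cantilever fixed at 1.
Primary-structure tip deflection at 2 by superposition:
  point load 159 at a = 1.25: Pa²(3L − a)/(6EI) = 879.9/EI
Flexibility coefficient — unit upward force at 2: δ_{22} = L³/(3EI) = 140.6/EI.
Compatibility at 2: δ_0 − R_2·δ_{22} = 0, so R_2 = 879.9/140.6 = 6.257 kN.
Moment equilibrium about 1: M_1 = Σ(load moments about 1) − R_2·L = 198.8 − 6.257×7.5 = 151.8 kN·m.

M_1 = 151.8 kN·m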